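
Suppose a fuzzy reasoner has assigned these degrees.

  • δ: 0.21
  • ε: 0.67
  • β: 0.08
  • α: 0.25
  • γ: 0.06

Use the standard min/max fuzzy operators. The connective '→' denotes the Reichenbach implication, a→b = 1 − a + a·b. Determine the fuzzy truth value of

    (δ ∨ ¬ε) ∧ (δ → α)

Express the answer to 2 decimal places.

0.33

¬ε = 1 − 0.67 = 0.33
δ ∨ ¬ε = max(a, b) on (0.21, 0.33) = 0.33
δ → α  [Reichenbach: 1 − a + a·b] with a=0.21, b=0.25 → 0.84
(δ ∨ ¬ε) ∧ (δ → α) = min(a, b) on (0.33, 0.84) = 0.33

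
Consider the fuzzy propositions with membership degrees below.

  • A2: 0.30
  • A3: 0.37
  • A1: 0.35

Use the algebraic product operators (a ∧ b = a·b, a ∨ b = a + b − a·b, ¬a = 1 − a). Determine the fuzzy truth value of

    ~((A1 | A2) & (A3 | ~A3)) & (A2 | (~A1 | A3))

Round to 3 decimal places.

A1 | A2 = a + b − a·b on (0.3500, 0.3000) = 0.5450
~A3 = 1 − 0.3700 = 0.6300
A3 | ~A3 = a + b − a·b on (0.3700, 0.6300) = 0.7669
(A1 | A2) & (A3 | ~A3) = a·b on (0.5450, 0.7669) = 0.4180
~((A1 | A2) & (A3 | ~A3)) = 1 − 0.4180 = 0.5820
~A1 = 1 − 0.3500 = 0.6500
~A1 | A3 = a + b − a·b on (0.6500, 0.3700) = 0.7795
A2 | (~A1 | A3) = a + b − a·b on (0.3000, 0.7795) = 0.8457
~((A1 | A2) & (A3 | ~A3)) & (A2 | (~A1 | A3)) = a·b on (0.5820, 0.8457) = 0.4922

0.492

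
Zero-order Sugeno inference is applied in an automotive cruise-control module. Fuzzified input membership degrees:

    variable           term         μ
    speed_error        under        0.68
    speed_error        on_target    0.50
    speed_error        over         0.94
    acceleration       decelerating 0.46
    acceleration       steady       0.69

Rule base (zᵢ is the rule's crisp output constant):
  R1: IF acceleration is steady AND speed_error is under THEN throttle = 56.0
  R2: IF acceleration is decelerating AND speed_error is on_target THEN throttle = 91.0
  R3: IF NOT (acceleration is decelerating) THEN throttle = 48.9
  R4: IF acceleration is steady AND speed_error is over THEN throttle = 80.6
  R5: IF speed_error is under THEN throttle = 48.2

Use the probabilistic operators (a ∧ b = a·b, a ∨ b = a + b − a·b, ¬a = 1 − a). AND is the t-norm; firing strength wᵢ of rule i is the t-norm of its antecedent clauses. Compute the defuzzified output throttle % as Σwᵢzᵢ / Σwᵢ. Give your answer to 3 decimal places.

61.790

R1 (z=56.0): steady=0.69, under=0.68; AND[a·b] → w = 0.4692
R2 (z=91.0): decelerating=0.46, on_target=0.50; AND[a·b] → w = 0.2300
R3 (z=48.9): ¬decelerating=1−0.46=0.54 → w = 0.5400
R4 (z=80.6): steady=0.69, over=0.94; AND[a·b] → w = 0.6486
R5 (z=48.2): under=0.68 → w = 0.6800
Weighted average = (0.4692·56.0 + 0.2300·91.0 + 0.5400·48.9 + 0.6486·80.6 + 0.6800·48.2) / (0.4692 + 0.2300 + 0.5400 + 0.6486 + 0.6800)
  = 158.6644 / 2.5678 = 61.790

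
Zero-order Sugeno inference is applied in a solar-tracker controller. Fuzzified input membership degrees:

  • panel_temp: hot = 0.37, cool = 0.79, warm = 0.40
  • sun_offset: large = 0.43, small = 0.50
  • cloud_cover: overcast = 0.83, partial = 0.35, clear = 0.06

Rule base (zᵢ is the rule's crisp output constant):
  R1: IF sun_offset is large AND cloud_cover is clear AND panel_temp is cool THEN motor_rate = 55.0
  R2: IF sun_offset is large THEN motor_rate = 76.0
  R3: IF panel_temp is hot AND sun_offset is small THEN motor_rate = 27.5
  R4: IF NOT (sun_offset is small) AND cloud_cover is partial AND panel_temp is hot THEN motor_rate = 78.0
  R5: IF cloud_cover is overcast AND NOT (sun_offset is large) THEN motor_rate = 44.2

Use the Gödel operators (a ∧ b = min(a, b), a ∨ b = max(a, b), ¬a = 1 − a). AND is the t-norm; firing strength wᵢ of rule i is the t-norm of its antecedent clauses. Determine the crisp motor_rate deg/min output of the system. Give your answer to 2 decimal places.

55.42

R1 (z=55.0): large=0.43, clear=0.06, cool=0.79; AND[min(a, b)] → w = 0.06
R2 (z=76.0): large=0.43 → w = 0.43
R3 (z=27.5): hot=0.37, small=0.50; AND[min(a, b)] → w = 0.37
R4 (z=78.0): ¬small=1−0.50=0.50, partial=0.35, hot=0.37; AND[min(a, b)] → w = 0.35
R5 (z=44.2): overcast=0.83, ¬large=1−0.43=0.57; AND[min(a, b)] → w = 0.57
Weighted average = (0.06·55.0 + 0.43·76.0 + 0.37·27.5 + 0.35·78.0 + 0.57·44.2) / (0.06 + 0.43 + 0.37 + 0.35 + 0.57)
  = 98.6490 / 1.7800 = 55.42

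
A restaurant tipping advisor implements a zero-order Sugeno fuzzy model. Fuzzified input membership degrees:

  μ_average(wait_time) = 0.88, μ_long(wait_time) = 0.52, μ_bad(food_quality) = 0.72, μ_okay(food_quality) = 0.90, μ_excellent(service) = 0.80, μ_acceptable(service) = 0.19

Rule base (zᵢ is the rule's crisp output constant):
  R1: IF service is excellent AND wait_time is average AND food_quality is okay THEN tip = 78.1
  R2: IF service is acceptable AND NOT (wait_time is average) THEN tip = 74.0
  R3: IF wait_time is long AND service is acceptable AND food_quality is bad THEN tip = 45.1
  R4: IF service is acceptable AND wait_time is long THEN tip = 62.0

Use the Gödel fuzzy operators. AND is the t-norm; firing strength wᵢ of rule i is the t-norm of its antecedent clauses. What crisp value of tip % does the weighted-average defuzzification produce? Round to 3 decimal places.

70.545

R1 (z=78.1): excellent=0.80, average=0.88, okay=0.90; AND[min(a, b)] → w = 0.80
R2 (z=74.0): acceptable=0.19, ¬average=1−0.88=0.12; AND[min(a, b)] → w = 0.12
R3 (z=45.1): long=0.52, acceptable=0.19, bad=0.72; AND[min(a, b)] → w = 0.19
R4 (z=62.0): acceptable=0.19, long=0.52; AND[min(a, b)] → w = 0.19
Weighted average = (0.80·78.1 + 0.12·74.0 + 0.19·45.1 + 0.19·62.0) / (0.80 + 0.12 + 0.19 + 0.19)
  = 91.7090 / 1.3000 = 70.545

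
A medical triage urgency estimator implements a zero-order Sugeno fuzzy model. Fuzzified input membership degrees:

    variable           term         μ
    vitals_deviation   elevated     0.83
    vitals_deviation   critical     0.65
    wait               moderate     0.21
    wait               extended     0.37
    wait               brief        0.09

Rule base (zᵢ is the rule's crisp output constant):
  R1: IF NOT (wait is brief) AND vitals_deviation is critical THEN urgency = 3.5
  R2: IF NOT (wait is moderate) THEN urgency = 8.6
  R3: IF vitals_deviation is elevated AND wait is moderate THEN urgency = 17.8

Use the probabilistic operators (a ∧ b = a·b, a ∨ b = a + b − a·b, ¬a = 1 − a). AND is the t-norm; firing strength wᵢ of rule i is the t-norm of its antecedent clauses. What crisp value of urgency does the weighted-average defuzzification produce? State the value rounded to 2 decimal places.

R1 (z=3.5): ¬brief=1−0.09=0.91, critical=0.65; AND[a·b] → w = 0.5915
R2 (z=8.6): ¬moderate=1−0.21=0.79 → w = 0.7900
R3 (z=17.8): elevated=0.83, moderate=0.21; AND[a·b] → w = 0.1743
Weighted average = (0.5915·3.5 + 0.7900·8.6 + 0.1743·17.8) / (0.5915 + 0.7900 + 0.1743)
  = 11.9668 / 1.5558 = 7.69

7.69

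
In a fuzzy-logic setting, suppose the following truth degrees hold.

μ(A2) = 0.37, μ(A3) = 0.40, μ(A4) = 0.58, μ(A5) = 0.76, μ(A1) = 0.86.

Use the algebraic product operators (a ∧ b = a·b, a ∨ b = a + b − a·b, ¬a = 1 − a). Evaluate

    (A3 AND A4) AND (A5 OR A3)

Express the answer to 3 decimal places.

A3 AND A4 = a·b on (0.4000, 0.5800) = 0.2320
A5 OR A3 = a + b − a·b on (0.7600, 0.4000) = 0.8560
(A3 AND A4) AND (A5 OR A3) = a·b on (0.2320, 0.8560) = 0.1986

0.199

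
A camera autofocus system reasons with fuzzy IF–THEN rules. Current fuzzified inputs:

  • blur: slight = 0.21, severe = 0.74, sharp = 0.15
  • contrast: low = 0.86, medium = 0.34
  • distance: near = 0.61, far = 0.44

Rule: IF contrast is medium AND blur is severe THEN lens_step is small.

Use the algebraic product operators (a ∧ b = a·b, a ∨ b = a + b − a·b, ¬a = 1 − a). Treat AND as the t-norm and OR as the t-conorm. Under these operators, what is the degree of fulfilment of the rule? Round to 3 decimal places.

0.252

firing strength: medium=0.34, severe=0.74; AND[a·b] → w = 0.2516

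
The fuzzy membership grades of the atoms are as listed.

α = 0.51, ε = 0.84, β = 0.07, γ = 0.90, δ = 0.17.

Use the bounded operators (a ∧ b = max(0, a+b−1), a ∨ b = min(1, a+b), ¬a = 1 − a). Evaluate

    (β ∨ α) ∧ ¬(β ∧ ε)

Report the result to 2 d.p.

β ∨ α = min(1, a+b) on (0.07, 0.51) = 0.58
β ∧ ε = max(0, a+b−1) on (0.07, 0.84) = 0.00
¬(β ∧ ε) = 1 − 0.00 = 1.00
(β ∨ α) ∧ ¬(β ∧ ε) = max(0, a+b−1) on (0.58, 1.00) = 0.58

0.58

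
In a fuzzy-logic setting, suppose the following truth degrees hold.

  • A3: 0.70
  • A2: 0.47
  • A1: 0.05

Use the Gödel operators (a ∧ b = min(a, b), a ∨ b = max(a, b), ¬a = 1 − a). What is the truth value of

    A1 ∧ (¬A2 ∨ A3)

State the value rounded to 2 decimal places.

¬A2 = 1 − 0.47 = 0.53
¬A2 ∨ A3 = max(a, b) on (0.53, 0.70) = 0.70
A1 ∧ (¬A2 ∨ A3) = min(a, b) on (0.05, 0.70) = 0.05

0.05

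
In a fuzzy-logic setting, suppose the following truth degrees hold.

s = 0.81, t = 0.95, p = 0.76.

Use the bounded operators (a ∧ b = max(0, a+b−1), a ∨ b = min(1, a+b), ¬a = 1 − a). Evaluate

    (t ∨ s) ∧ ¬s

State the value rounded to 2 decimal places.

t ∨ s = min(1, a+b) on (0.95, 0.81) = 1.00
¬s = 1 − 0.81 = 0.19
(t ∨ s) ∧ ¬s = max(0, a+b−1) on (1.00, 0.19) = 0.19

0.19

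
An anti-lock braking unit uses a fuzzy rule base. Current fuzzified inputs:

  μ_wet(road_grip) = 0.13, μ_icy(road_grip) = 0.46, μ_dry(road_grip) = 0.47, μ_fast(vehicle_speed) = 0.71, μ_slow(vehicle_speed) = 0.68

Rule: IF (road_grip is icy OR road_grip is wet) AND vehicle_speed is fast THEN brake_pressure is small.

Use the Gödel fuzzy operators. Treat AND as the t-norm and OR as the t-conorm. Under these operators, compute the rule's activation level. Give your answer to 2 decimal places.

firing strength: (icy=0.46 OR wet=0.13) = 0.46; AND[min(a, b)] with fast=0.71 → w = 0.46

0.46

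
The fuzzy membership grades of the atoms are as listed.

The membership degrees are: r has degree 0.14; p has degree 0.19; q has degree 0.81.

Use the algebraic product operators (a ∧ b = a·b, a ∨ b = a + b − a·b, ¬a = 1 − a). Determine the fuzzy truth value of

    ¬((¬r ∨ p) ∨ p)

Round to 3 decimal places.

0.092

¬r = 1 − 0.1400 = 0.8600
¬r ∨ p = a + b − a·b on (0.8600, 0.1900) = 0.8866
(¬r ∨ p) ∨ p = a + b − a·b on (0.8866, 0.1900) = 0.9081
¬((¬r ∨ p) ∨ p) = 1 − 0.9081 = 0.0919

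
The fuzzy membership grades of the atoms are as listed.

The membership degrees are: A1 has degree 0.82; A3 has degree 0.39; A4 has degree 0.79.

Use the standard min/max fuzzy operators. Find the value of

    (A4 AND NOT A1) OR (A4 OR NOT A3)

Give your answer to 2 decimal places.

0.79

NOT A1 = 1 − 0.82 = 0.18
A4 AND NOT A1 = min(a, b) on (0.79, 0.18) = 0.18
NOT A3 = 1 − 0.39 = 0.61
A4 OR NOT A3 = max(a, b) on (0.79, 0.61) = 0.79
(A4 AND NOT A1) OR (A4 OR NOT A3) = max(a, b) on (0.18, 0.79) = 0.79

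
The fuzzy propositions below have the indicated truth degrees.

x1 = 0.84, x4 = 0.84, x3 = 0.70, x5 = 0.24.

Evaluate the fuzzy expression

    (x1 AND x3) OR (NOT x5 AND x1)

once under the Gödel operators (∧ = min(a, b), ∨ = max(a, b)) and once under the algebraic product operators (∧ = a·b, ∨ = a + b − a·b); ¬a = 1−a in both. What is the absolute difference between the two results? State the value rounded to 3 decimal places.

0.091

Under Gödel:
  x1 AND x3 = min(a, b) on (0.84, 0.70) = 0.70
  NOT x5 = 1 − 0.24 = 0.76
  NOT x5 AND x1 = min(a, b) on (0.76, 0.84) = 0.76
  (x1 AND x3) OR (NOT x5 AND x1) = max(a, b) on (0.70, 0.76) = 0.76
  → value = 0.7600
Under algebraic product:
  x1 AND x3 = a·b on (0.8400, 0.7000) = 0.5880
  NOT x5 = 1 − 0.2400 = 0.7600
  NOT x5 AND x1 = a·b on (0.7600, 0.8400) = 0.6384
  (x1 AND x3) OR (NOT x5 AND x1) = a + b − a·b on (0.5880, 0.6384) = 0.8510
  → value = 0.8510
|0.7600 − 0.8510| = 0.091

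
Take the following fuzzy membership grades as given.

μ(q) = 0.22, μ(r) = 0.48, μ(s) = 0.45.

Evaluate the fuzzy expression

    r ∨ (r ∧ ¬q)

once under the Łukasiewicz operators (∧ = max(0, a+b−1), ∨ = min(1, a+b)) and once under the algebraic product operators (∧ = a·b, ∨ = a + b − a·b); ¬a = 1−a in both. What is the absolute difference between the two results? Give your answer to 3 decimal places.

Under Łukasiewicz:
  ¬q = 1 − 0.22 = 0.78
  r ∧ ¬q = max(0, a+b−1) on (0.48, 0.78) = 0.26
  r ∨ (r ∧ ¬q) = min(1, a+b) on (0.48, 0.26) = 0.74
  → value = 0.7400
Under algebraic product:
  ¬q = 1 − 0.2200 = 0.7800
  r ∧ ¬q = a·b on (0.4800, 0.7800) = 0.3744
  r ∨ (r ∧ ¬q) = a + b − a·b on (0.4800, 0.3744) = 0.6747
  → value = 0.6747
|0.7400 − 0.6747| = 0.065

0.065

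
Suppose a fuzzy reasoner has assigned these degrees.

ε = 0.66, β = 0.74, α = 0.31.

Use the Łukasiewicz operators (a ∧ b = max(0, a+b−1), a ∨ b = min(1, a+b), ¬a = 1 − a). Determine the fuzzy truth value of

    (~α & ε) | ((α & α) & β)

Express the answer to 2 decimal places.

0.35

~α = 1 − 0.31 = 0.69
~α & ε = max(0, a+b−1) on (0.69, 0.66) = 0.35
α & α = max(0, a+b−1) on (0.31, 0.31) = 0.00
(α & α) & β = max(0, a+b−1) on (0.00, 0.74) = 0.00
(~α & ε) | ((α & α) & β) = min(1, a+b) on (0.35, 0.00) = 0.35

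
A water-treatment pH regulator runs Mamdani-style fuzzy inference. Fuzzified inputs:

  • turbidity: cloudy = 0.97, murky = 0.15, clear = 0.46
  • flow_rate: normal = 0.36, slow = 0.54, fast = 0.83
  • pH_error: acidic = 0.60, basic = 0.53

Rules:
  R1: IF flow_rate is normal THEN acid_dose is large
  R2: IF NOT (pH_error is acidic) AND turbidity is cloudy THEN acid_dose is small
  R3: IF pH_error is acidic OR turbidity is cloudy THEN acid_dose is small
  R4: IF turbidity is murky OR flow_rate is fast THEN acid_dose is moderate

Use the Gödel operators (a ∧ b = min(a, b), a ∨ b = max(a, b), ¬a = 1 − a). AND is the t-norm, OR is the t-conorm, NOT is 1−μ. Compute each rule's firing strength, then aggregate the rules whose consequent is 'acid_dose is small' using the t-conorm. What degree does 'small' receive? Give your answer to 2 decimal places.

0.97

R1: normal=0.36 → w = 0.36
R2: ¬acidic=1−0.60=0.40, cloudy=0.97; AND[min(a, b)] → w = 0.40
R3: acidic=0.60, cloudy=0.97; OR[max(a, b)] → w = 0.97
R4: murky=0.15, fast=0.83; OR[max(a, b)] → w = 0.83
Rules with consequent 'small': {R2, R3} → strengths 0.40, 0.97
Aggregate via t-conorm [max(a, b)]: 0.97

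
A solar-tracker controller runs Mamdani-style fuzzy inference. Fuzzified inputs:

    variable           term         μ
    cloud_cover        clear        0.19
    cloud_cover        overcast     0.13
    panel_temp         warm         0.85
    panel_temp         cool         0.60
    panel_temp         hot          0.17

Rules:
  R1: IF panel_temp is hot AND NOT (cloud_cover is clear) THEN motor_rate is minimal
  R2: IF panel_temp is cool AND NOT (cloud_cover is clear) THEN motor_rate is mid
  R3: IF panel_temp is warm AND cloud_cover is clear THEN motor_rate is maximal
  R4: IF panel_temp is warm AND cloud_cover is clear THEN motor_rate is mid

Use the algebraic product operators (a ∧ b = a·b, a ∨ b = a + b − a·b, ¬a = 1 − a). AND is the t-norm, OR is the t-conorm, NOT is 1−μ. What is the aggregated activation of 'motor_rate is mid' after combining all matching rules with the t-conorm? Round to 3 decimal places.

0.569

R1: hot=0.17, ¬clear=1−0.19=0.81; AND[a·b] → w = 0.1377
R2: cool=0.60, ¬clear=1−0.19=0.81; AND[a·b] → w = 0.4860
R3: warm=0.85, clear=0.19; AND[a·b] → w = 0.1615
R4: warm=0.85, clear=0.19; AND[a·b] → w = 0.1615
Rules with consequent 'mid': {R2, R4} → strengths 0.4860, 0.1615
Aggregate via t-conorm [a + b − a·b]: 0.5690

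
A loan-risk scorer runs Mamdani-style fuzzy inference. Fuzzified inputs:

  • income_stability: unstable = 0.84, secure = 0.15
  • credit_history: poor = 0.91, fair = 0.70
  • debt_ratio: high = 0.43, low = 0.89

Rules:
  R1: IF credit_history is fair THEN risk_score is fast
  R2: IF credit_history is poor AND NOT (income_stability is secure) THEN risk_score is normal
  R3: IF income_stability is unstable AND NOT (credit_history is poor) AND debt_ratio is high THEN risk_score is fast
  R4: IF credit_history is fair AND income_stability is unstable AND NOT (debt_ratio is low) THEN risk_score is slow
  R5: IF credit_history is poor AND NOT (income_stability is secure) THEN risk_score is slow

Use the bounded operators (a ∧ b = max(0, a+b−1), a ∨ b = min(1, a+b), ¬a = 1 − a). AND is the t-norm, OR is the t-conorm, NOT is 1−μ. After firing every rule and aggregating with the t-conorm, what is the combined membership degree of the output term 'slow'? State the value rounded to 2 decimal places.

0.76

R1: fair=0.70 → w = 0.70
R2: poor=0.91, ¬secure=1−0.15=0.85; AND[max(0, a+b−1)] → w = 0.76
R3: unstable=0.84, ¬poor=1−0.91=0.09, high=0.43; AND[max(0, a+b−1)] → w = 0.00
R4: fair=0.70, unstable=0.84, ¬low=1−0.89=0.11; AND[max(0, a+b−1)] → w = 0.00
R5: poor=0.91, ¬secure=1−0.15=0.85; AND[max(0, a+b−1)] → w = 0.76
Rules with consequent 'slow': {R4, R5} → strengths 0.00, 0.76
Aggregate via t-conorm [min(1, a+b)]: 0.76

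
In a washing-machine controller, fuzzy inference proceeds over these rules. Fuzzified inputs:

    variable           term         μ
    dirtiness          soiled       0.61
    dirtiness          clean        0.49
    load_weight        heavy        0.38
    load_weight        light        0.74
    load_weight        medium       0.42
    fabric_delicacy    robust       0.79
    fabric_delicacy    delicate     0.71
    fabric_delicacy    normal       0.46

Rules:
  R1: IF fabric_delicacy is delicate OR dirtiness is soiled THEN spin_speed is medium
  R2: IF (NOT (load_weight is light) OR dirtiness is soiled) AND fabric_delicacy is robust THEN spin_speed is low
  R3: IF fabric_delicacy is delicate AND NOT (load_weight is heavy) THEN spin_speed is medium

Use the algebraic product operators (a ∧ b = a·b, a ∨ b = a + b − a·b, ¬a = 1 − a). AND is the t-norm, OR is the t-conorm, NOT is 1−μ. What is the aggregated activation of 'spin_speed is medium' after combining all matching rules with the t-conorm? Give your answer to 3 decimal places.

R1: delicate=0.71, soiled=0.61; OR[a + b − a·b] → w = 0.8869
R2: (¬light=1−0.74=0.26 OR soiled=0.61) = 0.7114; AND[a·b] with robust=0.79 → w = 0.5620
R3: delicate=0.71, ¬heavy=1−0.38=0.62; AND[a·b] → w = 0.4402
Rules with consequent 'medium': {R1, R3} → strengths 0.8869, 0.4402
Aggregate via t-conorm [a + b − a·b]: 0.9367

0.937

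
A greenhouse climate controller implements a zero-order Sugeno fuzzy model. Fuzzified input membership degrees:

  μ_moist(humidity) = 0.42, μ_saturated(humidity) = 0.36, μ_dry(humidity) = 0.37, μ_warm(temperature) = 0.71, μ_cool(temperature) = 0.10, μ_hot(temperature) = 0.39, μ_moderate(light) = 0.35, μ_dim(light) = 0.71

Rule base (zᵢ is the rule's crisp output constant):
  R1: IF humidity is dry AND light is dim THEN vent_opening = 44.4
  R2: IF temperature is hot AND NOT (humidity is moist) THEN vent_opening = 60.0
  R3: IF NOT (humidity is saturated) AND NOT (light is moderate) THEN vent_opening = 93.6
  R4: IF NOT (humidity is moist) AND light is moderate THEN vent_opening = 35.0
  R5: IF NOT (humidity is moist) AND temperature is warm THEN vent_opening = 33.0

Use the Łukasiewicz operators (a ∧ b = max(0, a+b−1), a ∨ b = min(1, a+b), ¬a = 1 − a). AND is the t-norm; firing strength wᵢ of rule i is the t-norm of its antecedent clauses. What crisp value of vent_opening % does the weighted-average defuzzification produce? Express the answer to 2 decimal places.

61.01

R1 (z=44.4): dry=0.37, dim=0.71; AND[max(0, a+b−1)] → w = 0.08
R2 (z=60.0): hot=0.39, ¬moist=1−0.42=0.58; AND[max(0, a+b−1)] → w = 0.00
R3 (z=93.6): ¬saturated=1−0.36=0.64, ¬moderate=1−0.35=0.65; AND[max(0, a+b−1)] → w = 0.29
R4 (z=35.0): ¬moist=1−0.42=0.58, moderate=0.35; AND[max(0, a+b−1)] → w = 0.00
R5 (z=33.0): ¬moist=1−0.42=0.58, warm=0.71; AND[max(0, a+b−1)] → w = 0.29
Weighted average = (0.08·44.4 + 0.00·60.0 + 0.29·93.6 + 0.00·35.0 + 0.29·33.0) / (0.08 + 0.00 + 0.29 + 0.00 + 0.29)
  = 40.2660 / 0.6600 = 61.01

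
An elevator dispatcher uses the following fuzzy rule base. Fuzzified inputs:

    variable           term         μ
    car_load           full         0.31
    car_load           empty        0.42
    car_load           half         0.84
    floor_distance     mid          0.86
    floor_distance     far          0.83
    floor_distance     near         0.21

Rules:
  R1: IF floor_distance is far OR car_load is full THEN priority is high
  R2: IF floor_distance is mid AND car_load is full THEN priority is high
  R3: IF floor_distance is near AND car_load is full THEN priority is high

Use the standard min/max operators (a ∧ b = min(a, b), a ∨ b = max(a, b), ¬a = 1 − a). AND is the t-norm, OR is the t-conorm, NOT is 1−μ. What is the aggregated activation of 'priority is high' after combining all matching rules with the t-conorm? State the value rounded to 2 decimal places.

0.83

R1: far=0.83, full=0.31; OR[max(a, b)] → w = 0.83
R2: mid=0.86, full=0.31; AND[min(a, b)] → w = 0.31
R3: near=0.21, full=0.31; AND[min(a, b)] → w = 0.21
Rules with consequent 'high': {R1, R2, R3} → strengths 0.83, 0.31, 0.21
Aggregate via t-conorm [max(a, b)]: 0.83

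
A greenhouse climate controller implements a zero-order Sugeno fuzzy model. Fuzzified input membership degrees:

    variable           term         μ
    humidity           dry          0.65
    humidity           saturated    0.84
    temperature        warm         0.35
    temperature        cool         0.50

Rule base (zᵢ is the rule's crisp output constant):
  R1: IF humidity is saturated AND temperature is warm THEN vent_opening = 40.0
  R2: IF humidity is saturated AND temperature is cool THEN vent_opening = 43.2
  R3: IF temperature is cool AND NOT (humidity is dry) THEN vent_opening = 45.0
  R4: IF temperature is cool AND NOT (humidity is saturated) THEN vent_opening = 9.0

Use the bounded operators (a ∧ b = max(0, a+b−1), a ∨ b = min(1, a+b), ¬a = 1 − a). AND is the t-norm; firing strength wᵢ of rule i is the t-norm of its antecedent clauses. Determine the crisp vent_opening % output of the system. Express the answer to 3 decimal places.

42.053

R1 (z=40.0): saturated=0.84, warm=0.35; AND[max(0, a+b−1)] → w = 0.19
R2 (z=43.2): saturated=0.84, cool=0.50; AND[max(0, a+b−1)] → w = 0.34
R3 (z=45.0): cool=0.50, ¬dry=1−0.65=0.35; AND[max(0, a+b−1)] → w = 0.00
R4 (z=9.0): cool=0.50, ¬saturated=1−0.84=0.16; AND[max(0, a+b−1)] → w = 0.00
Weighted average = (0.19·40.0 + 0.34·43.2 + 0.00·45.0 + 0.00·9.0) / (0.19 + 0.34 + 0.00 + 0.00)
  = 22.2880 / 0.5300 = 42.053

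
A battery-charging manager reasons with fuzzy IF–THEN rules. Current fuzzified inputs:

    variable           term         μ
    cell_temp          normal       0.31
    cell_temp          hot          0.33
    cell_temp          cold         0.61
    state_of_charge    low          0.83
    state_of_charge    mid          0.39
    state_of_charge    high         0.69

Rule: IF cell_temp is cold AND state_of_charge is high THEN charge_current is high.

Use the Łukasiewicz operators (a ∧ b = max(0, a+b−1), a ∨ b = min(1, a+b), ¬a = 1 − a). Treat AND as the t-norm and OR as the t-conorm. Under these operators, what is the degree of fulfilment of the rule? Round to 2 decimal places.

firing strength: cold=0.61, high=0.69; AND[max(0, a+b−1)] → w = 0.30

0.30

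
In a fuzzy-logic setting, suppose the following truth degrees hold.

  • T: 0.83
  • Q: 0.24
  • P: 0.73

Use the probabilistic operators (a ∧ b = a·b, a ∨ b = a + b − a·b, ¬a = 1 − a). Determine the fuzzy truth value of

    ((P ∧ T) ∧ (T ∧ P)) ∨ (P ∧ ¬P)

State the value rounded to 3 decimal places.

0.492

P ∧ T = a·b on (0.7300, 0.8300) = 0.6059
T ∧ P = a·b on (0.8300, 0.7300) = 0.6059
(P ∧ T) ∧ (T ∧ P) = a·b on (0.6059, 0.6059) = 0.3671
¬P = 1 − 0.7300 = 0.2700
P ∧ ¬P = a·b on (0.7300, 0.2700) = 0.1971
((P ∧ T) ∧ (T ∧ P)) ∨ (P ∧ ¬P) = a + b − a·b on (0.3671, 0.1971) = 0.4919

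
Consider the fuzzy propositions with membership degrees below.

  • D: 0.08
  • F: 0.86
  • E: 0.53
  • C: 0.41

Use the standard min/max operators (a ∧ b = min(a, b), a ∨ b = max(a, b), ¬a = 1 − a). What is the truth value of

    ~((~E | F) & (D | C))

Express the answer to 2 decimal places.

0.59

~E = 1 − 0.53 = 0.47
~E | F = max(a, b) on (0.47, 0.86) = 0.86
D | C = max(a, b) on (0.08, 0.41) = 0.41
(~E | F) & (D | C) = min(a, b) on (0.86, 0.41) = 0.41
~((~E | F) & (D | C)) = 1 − 0.41 = 0.59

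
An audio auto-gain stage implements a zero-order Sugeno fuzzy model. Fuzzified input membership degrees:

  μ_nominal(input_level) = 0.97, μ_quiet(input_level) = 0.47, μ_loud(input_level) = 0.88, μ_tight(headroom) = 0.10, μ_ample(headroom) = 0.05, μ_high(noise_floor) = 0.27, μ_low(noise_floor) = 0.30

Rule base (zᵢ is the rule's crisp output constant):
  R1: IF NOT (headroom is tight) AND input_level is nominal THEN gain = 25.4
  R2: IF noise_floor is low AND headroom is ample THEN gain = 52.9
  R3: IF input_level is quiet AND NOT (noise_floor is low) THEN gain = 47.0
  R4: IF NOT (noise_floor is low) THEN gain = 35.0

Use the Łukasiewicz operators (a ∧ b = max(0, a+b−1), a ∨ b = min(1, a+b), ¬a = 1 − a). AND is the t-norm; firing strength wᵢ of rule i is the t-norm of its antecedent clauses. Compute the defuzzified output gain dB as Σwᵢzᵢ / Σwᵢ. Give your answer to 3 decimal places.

R1 (z=25.4): ¬tight=1−0.10=0.90, nominal=0.97; AND[max(0, a+b−1)] → w = 0.87
R2 (z=52.9): low=0.30, ample=0.05; AND[max(0, a+b−1)] → w = 0.00
R3 (z=47.0): quiet=0.47, ¬low=1−0.30=0.70; AND[max(0, a+b−1)] → w = 0.17
R4 (z=35.0): ¬low=1−0.30=0.70 → w = 0.70
Weighted average = (0.87·25.4 + 0.00·52.9 + 0.17·47.0 + 0.70·35.0) / (0.87 + 0.00 + 0.17 + 0.70)
  = 54.5880 / 1.7400 = 31.372

31.372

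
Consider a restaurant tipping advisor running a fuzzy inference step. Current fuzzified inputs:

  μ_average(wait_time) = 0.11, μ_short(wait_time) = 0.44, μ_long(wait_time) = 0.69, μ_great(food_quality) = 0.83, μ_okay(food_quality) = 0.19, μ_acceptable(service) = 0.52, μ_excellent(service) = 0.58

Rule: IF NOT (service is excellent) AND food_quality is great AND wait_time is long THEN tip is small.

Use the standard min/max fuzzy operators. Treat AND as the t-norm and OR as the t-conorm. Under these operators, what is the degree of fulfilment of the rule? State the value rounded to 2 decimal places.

firing strength: ¬excellent=1−0.58=0.42, great=0.83, long=0.69; AND[min(a, b)] → w = 0.42

0.42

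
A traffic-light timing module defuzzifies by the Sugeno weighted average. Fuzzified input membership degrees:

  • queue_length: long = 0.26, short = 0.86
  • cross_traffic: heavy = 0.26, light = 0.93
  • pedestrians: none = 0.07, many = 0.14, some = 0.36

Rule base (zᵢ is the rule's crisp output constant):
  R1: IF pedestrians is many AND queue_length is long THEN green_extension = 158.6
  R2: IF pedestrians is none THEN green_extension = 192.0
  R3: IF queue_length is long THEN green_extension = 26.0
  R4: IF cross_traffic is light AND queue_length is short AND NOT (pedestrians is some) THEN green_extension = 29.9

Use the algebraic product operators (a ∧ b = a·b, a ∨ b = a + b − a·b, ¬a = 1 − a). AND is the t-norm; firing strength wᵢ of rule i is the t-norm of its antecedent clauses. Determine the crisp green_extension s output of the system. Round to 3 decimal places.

46.999

R1 (z=158.6): many=0.14, long=0.26; AND[a·b] → w = 0.0364
R2 (z=192.0): none=0.07 → w = 0.0700
R3 (z=26.0): long=0.26 → w = 0.2600
R4 (z=29.9): light=0.93, short=0.86, ¬some=1−0.36=0.64; AND[a·b] → w = 0.5119
Weighted average = (0.0364·158.6 + 0.0700·192.0 + 0.2600·26.0 + 0.5119·29.9) / (0.0364 + 0.0700 + 0.2600 + 0.5119)
  = 41.2780 / 0.8783 = 46.999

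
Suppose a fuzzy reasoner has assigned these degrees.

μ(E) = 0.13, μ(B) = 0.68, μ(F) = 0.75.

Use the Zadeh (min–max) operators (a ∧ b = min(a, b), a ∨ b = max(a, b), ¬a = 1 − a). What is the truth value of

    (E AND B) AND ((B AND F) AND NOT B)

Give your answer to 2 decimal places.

E AND B = min(a, b) on (0.13, 0.68) = 0.13
B AND F = min(a, b) on (0.68, 0.75) = 0.68
NOT B = 1 − 0.68 = 0.32
(B AND F) AND NOT B = min(a, b) on (0.68, 0.32) = 0.32
(E AND B) AND ((B AND F) AND NOT B) = min(a, b) on (0.13, 0.32) = 0.13

0.13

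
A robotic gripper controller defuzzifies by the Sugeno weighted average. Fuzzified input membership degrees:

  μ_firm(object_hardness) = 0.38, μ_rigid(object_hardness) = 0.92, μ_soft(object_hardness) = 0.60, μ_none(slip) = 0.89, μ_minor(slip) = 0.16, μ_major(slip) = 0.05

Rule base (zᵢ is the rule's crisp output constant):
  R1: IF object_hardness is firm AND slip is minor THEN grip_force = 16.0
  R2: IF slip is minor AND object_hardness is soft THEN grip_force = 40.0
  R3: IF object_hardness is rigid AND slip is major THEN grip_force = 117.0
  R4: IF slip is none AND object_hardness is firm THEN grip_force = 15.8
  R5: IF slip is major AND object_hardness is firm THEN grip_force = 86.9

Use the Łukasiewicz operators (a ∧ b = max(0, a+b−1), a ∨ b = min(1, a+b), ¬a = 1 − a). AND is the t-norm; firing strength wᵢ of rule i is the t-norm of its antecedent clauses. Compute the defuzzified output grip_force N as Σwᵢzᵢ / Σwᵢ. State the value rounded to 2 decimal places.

R1 (z=16.0): firm=0.38, minor=0.16; AND[max(0, a+b−1)] → w = 0.00
R2 (z=40.0): minor=0.16, soft=0.60; AND[max(0, a+b−1)] → w = 0.00
R3 (z=117.0): rigid=0.92, major=0.05; AND[max(0, a+b−1)] → w = 0.00
R4 (z=15.8): none=0.89, firm=0.38; AND[max(0, a+b−1)] → w = 0.27
R5 (z=86.9): major=0.05, firm=0.38; AND[max(0, a+b−1)] → w = 0.00
Weighted average = (0.00·16.0 + 0.00·40.0 + 0.00·117.0 + 0.27·15.8 + 0.00·86.9) / (0.00 + 0.00 + 0.00 + 0.27 + 0.00)
  = 4.2660 / 0.2700 = 15.80

15.80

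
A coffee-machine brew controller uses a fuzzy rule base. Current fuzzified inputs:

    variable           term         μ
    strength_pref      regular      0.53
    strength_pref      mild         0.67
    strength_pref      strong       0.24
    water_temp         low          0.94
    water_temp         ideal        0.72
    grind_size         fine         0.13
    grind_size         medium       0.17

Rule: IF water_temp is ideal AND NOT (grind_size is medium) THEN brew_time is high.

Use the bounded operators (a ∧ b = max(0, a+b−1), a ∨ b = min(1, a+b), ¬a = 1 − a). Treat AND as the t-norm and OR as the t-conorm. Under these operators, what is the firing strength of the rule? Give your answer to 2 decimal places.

firing strength: ideal=0.72, ¬medium=1−0.17=0.83; AND[max(0, a+b−1)] → w = 0.55

0.55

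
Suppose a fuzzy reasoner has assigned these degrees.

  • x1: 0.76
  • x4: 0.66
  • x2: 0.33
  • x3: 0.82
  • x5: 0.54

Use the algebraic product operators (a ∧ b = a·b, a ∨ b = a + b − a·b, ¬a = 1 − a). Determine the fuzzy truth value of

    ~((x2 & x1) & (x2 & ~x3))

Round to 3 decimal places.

0.985

x2 & x1 = a·b on (0.3300, 0.7600) = 0.2508
~x3 = 1 − 0.8200 = 0.1800
x2 & ~x3 = a·b on (0.3300, 0.1800) = 0.0594
(x2 & x1) & (x2 & ~x3) = a·b on (0.2508, 0.0594) = 0.0149
~((x2 & x1) & (x2 & ~x3)) = 1 − 0.0149 = 0.9851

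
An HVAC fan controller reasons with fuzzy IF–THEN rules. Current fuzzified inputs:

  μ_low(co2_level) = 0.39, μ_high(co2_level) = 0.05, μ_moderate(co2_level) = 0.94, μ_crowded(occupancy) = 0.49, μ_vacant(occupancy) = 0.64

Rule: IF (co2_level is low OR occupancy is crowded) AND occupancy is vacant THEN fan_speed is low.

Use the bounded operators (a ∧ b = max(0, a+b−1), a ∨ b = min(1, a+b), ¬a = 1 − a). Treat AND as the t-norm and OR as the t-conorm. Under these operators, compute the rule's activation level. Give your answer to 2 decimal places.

0.52

firing strength: (low=0.39 OR crowded=0.49) = 0.88; AND[max(0, a+b−1)] with vacant=0.64 → w = 0.52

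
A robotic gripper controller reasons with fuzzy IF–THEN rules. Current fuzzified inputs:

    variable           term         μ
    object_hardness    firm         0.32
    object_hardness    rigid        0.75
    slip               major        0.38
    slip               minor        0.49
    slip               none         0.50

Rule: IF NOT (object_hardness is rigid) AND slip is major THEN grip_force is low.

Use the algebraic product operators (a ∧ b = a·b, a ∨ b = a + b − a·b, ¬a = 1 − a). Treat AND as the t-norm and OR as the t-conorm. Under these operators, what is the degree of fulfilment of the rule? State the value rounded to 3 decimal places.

firing strength: ¬rigid=1−0.75=0.25, major=0.38; AND[a·b] → w = 0.0950

0.095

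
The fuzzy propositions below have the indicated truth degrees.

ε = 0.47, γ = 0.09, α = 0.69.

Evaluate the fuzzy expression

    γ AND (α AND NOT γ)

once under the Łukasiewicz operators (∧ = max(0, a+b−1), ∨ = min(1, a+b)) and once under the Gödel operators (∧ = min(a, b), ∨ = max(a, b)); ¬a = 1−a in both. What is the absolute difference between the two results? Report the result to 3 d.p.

Under Łukasiewicz:
  NOT γ = 1 − 0.09 = 0.91
  α AND NOT γ = max(0, a+b−1) on (0.69, 0.91) = 0.60
  γ AND (α AND NOT γ) = max(0, a+b−1) on (0.09, 0.60) = 0.00
  → value = 0.0000
Under Gödel:
  NOT γ = 1 − 0.09 = 0.91
  α AND NOT γ = min(a, b) on (0.69, 0.91) = 0.69
  γ AND (α AND NOT γ) = min(a, b) on (0.09, 0.69) = 0.09
  → value = 0.0900
|0.0000 − 0.0900| = 0.090

0.090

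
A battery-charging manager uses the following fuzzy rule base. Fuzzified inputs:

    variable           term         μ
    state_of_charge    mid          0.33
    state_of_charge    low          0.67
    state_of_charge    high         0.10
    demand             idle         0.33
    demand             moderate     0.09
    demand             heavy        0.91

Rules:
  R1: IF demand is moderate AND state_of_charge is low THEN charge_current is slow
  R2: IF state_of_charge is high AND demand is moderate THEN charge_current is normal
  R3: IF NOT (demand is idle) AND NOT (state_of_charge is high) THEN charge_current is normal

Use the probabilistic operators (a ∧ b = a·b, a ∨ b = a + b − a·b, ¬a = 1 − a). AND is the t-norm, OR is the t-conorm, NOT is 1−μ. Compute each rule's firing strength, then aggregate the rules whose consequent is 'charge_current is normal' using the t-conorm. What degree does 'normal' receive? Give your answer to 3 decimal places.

0.607

R1: moderate=0.09, low=0.67; AND[a·b] → w = 0.0603
R2: high=0.10, moderate=0.09; AND[a·b] → w = 0.0090
R3: ¬idle=1−0.33=0.67, ¬high=1−0.10=0.90; AND[a·b] → w = 0.6030
Rules with consequent 'normal': {R2, R3} → strengths 0.0090, 0.6030
Aggregate via t-conorm [a + b − a·b]: 0.6066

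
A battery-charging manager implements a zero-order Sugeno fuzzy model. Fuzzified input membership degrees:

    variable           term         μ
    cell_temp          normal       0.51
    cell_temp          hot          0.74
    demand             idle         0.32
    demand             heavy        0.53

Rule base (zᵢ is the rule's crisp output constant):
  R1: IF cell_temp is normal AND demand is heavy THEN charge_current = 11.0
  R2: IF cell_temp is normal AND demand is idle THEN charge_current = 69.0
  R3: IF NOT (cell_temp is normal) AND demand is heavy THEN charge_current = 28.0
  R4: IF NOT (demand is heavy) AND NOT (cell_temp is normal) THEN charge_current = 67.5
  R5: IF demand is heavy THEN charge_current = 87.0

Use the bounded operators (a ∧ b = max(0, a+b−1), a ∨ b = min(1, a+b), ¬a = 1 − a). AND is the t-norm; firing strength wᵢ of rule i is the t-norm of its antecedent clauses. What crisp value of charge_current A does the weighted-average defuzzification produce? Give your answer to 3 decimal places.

R1 (z=11.0): normal=0.51, heavy=0.53; AND[max(0, a+b−1)] → w = 0.04
R2 (z=69.0): normal=0.51, idle=0.32; AND[max(0, a+b−1)] → w = 0.00
R3 (z=28.0): ¬normal=1−0.51=0.49, heavy=0.53; AND[max(0, a+b−1)] → w = 0.02
R4 (z=67.5): ¬heavy=1−0.53=0.47, ¬normal=1−0.51=0.49; AND[max(0, a+b−1)] → w = 0.00
R5 (z=87.0): heavy=0.53 → w = 0.53
Weighted average = (0.04·11.0 + 0.00·69.0 + 0.02·28.0 + 0.00·67.5 + 0.53·87.0) / (0.04 + 0.00 + 0.02 + 0.00 + 0.53)
  = 47.1100 / 0.5900 = 79.847

79.847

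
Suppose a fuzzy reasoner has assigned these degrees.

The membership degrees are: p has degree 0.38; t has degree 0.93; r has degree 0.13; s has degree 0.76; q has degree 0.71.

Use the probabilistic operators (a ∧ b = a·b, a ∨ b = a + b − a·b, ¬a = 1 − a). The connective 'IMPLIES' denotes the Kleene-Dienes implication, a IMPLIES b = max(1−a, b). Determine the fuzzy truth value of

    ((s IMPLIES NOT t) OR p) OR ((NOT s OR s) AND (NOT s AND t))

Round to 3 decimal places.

NOT t = 1 − 0.9300 = 0.0700
s IMPLIES NOT t  [Kleene-Dienes: max(1−a, b)] with a=0.7600, b=0.0700 → 0.2400
(s IMPLIES NOT t) OR p = a + b − a·b on (0.2400, 0.3800) = 0.5288
NOT s = 1 − 0.7600 = 0.2400
NOT s OR s = a + b − a·b on (0.2400, 0.7600) = 0.8176
NOT s = 1 − 0.7600 = 0.2400
NOT s AND t = a·b on (0.2400, 0.9300) = 0.2232
(NOT s OR s) AND (NOT s AND t) = a·b on (0.8176, 0.2232) = 0.1825
((s IMPLIES NOT t) OR p) OR ((NOT s OR s) AND (NOT s AND t)) = a + b − a·b on (0.5288, 0.1825) = 0.6148

0.615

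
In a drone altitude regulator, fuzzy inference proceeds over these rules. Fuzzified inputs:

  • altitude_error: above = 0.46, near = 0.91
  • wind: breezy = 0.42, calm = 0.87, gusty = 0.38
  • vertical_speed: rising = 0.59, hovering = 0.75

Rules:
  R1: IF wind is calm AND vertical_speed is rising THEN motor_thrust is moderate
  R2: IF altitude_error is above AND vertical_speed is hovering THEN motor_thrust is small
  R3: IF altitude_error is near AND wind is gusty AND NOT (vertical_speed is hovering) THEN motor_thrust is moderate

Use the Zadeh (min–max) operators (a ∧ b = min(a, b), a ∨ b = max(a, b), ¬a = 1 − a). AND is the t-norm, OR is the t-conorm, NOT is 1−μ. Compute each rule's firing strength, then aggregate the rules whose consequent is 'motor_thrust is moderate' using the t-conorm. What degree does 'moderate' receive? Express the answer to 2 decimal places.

R1: calm=0.87, rising=0.59; AND[min(a, b)] → w = 0.59
R2: above=0.46, hovering=0.75; AND[min(a, b)] → w = 0.46
R3: near=0.91, gusty=0.38, ¬hovering=1−0.75=0.25; AND[min(a, b)] → w = 0.25
Rules with consequent 'moderate': {R1, R3} → strengths 0.59, 0.25
Aggregate via t-conorm [max(a, b)]: 0.59

0.59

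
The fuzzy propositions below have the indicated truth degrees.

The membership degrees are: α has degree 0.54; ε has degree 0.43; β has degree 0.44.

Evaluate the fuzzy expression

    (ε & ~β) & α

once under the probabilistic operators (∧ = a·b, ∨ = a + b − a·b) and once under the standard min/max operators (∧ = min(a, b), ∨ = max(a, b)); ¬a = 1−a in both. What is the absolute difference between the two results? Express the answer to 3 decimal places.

Under probabilistic:
  ~β = 1 − 0.4400 = 0.5600
  ε & ~β = a·b on (0.4300, 0.5600) = 0.2408
  (ε & ~β) & α = a·b on (0.2408, 0.5400) = 0.1300
  → value = 0.1300
Under standard min/max:
  ~β = 1 − 0.44 = 0.56
  ε & ~β = min(a, b) on (0.43, 0.56) = 0.43
  (ε & ~β) & α = min(a, b) on (0.43, 0.54) = 0.43
  → value = 0.4300
|0.1300 − 0.4300| = 0.300

0.300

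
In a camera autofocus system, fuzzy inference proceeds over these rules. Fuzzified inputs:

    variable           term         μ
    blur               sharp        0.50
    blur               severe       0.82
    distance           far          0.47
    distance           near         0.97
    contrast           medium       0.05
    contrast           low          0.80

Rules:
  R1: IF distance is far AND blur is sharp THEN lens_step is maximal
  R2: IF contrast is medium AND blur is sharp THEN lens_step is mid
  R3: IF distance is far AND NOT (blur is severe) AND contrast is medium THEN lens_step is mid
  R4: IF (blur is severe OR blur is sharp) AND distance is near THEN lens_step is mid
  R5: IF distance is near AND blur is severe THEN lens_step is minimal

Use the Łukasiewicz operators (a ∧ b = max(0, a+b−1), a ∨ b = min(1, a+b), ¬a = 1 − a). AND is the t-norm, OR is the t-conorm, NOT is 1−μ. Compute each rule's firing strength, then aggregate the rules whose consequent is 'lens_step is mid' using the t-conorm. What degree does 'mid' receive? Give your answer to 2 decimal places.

R1: far=0.47, sharp=0.50; AND[max(0, a+b−1)] → w = 0.00
R2: medium=0.05, sharp=0.50; AND[max(0, a+b−1)] → w = 0.00
R3: far=0.47, ¬severe=1−0.82=0.18, medium=0.05; AND[max(0, a+b−1)] → w = 0.00
R4: (severe=0.82 OR sharp=0.50) = 1.00; AND[max(0, a+b−1)] with near=0.97 → w = 0.97
R5: near=0.97, severe=0.82; AND[max(0, a+b−1)] → w = 0.79
Rules with consequent 'mid': {R2, R3, R4} → strengths 0.00, 0.00, 0.97
Aggregate via t-conorm [min(1, a+b)]: 0.97

0.97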